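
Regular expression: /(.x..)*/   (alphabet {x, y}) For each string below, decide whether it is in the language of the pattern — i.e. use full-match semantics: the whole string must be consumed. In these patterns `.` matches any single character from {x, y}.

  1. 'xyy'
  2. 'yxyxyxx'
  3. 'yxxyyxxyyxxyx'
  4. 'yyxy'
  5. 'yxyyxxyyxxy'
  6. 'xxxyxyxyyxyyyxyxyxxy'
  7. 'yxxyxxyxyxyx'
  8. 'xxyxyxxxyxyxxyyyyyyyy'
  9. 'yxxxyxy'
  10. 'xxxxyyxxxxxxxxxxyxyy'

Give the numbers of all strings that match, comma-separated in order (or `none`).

1 → no match
2 → no match
3 → no match
4 → no match
5 → no match
6 → no match
7 → match
8 → no match
9 → no match
10 → no match

7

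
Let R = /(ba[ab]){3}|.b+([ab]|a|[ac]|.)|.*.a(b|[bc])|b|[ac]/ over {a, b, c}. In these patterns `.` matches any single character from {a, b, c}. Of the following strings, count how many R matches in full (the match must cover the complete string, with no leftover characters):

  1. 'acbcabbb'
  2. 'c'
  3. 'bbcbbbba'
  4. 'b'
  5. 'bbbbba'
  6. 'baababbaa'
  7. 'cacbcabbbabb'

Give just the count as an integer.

1 → no match
2 → match
3 → no match
4 → match
5 → match
6 → match
7 → no match
Total matched: 4

4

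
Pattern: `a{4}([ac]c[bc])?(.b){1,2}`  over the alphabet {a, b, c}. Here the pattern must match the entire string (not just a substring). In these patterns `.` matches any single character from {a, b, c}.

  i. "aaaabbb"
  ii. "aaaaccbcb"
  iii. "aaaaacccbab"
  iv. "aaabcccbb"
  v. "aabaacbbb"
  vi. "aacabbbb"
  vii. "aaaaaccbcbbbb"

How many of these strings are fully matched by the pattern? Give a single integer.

i → no match
ii → match
iii → match
iv → no match
v → no match
vi → no match
vii → no match
Total matched: 2

2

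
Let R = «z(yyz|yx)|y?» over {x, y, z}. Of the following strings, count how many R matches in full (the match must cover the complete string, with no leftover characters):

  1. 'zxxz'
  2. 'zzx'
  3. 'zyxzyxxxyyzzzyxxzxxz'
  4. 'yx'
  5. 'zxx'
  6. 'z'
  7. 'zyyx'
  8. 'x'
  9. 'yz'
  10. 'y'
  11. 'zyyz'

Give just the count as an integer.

1. 'zxxz' → no match
2. 'zzx' → no match
3 → no match
4. 'yx' → no match
5. 'zxx' → no match
6. 'z' → no match
7. 'zyyx' → no match
8. 'x' → no match
9. 'yz' → no match
10. 'y' → match
11. 'zyyz' → match
Total matched: 2

2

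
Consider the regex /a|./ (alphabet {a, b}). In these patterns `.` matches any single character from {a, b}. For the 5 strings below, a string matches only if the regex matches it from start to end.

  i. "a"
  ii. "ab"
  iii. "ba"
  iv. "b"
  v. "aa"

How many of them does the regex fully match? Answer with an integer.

i → match
ii → no match
iii → no match
iv → match
v → no match
Total matched: 2

2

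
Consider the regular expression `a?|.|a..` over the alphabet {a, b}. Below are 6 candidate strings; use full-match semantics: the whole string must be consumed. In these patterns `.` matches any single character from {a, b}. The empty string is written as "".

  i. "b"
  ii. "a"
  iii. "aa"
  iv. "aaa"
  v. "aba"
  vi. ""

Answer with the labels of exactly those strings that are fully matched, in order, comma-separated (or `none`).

i, ii, iv, v, vi

i. "b" → match
ii. "a" → match
iii. "aa" → no match
iv. "aaa" → match
v. "aba" → match
vi. "" → match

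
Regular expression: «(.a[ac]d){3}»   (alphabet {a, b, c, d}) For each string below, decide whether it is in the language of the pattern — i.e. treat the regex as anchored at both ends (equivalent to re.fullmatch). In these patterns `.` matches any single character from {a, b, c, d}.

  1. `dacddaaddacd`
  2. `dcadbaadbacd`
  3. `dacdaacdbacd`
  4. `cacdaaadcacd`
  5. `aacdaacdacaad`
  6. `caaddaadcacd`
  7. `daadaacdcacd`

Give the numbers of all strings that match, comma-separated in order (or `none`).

1, 3, 4, 6, 7

1. `dacddaaddacd` → match
2. `dcadbaadbacd` → no match
3. `dacdaacdbacd` → match
4. `cacdaaadcacd` → match
5 → no match
6. `caaddaadcacd` → match
7. `daadaacdcacd` → match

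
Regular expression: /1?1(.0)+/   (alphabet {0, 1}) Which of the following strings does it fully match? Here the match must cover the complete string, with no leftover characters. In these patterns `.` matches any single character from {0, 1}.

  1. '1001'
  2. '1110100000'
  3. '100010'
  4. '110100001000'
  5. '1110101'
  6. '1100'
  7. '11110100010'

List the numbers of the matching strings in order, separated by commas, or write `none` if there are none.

2, 6

1 → no match — must end with '0'
2 → match
3 → no match
4 → no match
5 → no match — must end with '0'
6 → match
7 → no match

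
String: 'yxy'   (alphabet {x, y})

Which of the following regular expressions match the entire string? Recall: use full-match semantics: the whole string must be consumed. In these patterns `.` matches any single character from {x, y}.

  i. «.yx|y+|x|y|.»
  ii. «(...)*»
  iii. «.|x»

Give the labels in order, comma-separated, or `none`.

ii

i → no match
ii → match
iii → no match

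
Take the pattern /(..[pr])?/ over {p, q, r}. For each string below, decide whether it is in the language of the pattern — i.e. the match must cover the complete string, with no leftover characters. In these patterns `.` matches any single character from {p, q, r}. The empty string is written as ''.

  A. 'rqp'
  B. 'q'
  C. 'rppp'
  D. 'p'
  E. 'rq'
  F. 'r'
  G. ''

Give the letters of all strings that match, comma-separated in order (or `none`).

A, G

A. 'rqp' → match
B. 'q' → no match
C. 'rppp' → no match
D. 'p' → no match
E. 'rq' → no match
F. 'r' → no match
G. '' → match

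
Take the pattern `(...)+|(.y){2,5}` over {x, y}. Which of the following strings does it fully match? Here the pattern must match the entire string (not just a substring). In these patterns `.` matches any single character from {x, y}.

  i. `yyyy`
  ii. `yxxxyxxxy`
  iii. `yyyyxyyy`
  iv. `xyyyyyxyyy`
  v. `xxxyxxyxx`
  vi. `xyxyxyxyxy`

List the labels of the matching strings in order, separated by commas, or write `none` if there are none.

i → match
ii → match
iii → match
iv → match
v → match
vi → match

i, ii, iii, iv, v, vi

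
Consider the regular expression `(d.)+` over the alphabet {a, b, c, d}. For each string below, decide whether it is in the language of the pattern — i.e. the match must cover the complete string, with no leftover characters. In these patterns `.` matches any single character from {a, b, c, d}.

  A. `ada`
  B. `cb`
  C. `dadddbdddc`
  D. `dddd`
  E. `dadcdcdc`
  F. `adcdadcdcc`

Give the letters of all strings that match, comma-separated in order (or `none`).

C, D, E

A → no match — must start with `d`
B → no match — must start with `d`
C → match
D → match
E → match
F → no match — must start with `d`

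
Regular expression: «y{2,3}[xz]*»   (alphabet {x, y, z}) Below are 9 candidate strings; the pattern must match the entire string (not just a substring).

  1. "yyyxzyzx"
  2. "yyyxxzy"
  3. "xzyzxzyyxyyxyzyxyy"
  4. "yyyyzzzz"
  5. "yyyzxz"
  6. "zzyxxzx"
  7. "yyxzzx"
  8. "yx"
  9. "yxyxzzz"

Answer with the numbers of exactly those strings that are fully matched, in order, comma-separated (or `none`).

1. "yyyxzyzx" → no match
2. "yyyxxzy" → no match
3 → no match — must start with "y"
4. "yyyyzzzz" → no match
5. "yyyzxz" → match
6. "zzyxxzx" → no match — must start with "y"
7. "yyxzzx" → match
8. "yx" → no match
9. "yxyxzzz" → no match

5, 7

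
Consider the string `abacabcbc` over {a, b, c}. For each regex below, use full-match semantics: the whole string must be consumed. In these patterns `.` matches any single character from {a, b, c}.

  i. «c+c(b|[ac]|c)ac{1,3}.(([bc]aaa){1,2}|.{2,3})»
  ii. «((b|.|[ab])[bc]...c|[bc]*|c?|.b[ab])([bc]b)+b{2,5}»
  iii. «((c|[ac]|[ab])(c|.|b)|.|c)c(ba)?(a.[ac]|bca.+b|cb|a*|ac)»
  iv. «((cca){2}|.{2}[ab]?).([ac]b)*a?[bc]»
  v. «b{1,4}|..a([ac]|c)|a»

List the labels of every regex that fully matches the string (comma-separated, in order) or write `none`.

i → no match — must start with `c`
ii → no match — must end with `b`
iii → no match
iv → match
v → no match

iv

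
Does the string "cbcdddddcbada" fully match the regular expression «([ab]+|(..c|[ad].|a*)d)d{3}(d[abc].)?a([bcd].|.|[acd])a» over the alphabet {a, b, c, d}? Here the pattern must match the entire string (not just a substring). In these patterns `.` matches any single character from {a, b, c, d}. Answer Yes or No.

Yes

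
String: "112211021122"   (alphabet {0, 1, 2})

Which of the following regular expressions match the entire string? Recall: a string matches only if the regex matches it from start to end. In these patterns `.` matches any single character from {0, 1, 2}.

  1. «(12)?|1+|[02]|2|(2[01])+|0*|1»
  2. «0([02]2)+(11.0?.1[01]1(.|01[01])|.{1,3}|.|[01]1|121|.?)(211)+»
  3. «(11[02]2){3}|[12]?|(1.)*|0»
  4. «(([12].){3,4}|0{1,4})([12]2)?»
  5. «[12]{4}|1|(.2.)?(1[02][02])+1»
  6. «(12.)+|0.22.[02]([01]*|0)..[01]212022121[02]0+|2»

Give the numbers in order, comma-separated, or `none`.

3

1 → no match
2 → no match — must start with "0"
3 → match
4 → no match
5 → no match
6 → no match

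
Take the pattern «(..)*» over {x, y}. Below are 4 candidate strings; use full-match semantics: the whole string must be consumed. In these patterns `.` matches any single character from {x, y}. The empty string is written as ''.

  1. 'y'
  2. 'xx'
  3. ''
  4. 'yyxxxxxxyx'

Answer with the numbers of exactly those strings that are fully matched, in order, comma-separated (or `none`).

2, 3, 4

1 → no match
2 → match
3 → match
4 → match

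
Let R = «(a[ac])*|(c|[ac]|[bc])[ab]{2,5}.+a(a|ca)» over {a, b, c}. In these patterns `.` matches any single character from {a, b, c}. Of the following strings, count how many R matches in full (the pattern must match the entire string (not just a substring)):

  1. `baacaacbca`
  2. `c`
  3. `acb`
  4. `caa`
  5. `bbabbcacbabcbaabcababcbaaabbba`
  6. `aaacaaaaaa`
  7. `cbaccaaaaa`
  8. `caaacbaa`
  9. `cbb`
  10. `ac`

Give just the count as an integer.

1 → no match
2 → no match
3 → no match
4 → no match
5 → no match
6 → match
7 → match
8 → match
9 → no match
10 → match
Total matched: 4

4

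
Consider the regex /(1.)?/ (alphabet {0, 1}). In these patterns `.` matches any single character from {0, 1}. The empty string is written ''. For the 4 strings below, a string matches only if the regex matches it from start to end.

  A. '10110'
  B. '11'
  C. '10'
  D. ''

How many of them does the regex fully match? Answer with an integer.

A → no match
B → match
C → match
D → match
Total matched: 3

3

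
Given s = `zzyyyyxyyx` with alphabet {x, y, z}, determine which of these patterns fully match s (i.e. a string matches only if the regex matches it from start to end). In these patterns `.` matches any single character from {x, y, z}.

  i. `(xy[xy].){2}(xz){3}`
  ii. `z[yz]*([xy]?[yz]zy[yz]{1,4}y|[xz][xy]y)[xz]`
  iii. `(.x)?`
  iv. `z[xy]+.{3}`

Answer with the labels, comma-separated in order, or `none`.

i → no match — must start with `xy`
ii → match
iii → no match
iv → no match

ii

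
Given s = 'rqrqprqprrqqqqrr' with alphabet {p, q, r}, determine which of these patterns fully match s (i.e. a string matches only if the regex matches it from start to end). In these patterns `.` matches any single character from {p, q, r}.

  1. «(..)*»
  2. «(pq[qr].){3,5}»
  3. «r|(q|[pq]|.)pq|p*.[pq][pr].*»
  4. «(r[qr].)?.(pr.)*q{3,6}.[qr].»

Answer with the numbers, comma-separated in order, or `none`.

1 → match
2 → no match — must start with 'pq'
3 → match
4 → match

1, 3, 4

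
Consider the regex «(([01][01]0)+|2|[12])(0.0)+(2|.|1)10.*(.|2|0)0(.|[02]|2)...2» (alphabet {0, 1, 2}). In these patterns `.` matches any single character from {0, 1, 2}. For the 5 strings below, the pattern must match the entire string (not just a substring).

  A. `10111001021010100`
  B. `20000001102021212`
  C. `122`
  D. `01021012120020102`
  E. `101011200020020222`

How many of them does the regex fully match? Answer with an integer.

1

A → no match — must end with `2`
B → match
C → no match
D → no match
E → no match
Total matched: 1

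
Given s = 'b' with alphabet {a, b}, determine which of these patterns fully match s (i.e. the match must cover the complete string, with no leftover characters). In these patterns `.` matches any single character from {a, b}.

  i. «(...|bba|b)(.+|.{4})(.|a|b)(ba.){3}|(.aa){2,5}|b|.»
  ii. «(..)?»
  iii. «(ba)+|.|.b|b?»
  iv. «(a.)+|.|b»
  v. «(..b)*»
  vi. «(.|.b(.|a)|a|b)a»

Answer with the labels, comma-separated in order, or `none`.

i → match
ii → no match
iii → match
iv → match
v → no match
vi → no match — must end with 'a'

i, iii, iv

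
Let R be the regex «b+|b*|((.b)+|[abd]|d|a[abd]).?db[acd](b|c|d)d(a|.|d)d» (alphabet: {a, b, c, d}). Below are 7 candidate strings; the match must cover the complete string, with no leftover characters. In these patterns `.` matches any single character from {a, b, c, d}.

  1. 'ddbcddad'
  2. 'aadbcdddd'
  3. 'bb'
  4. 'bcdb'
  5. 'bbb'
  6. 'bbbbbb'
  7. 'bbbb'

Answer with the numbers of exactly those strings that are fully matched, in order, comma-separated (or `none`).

1, 2, 3, 5, 6, 7

1 → match
2 → match
3 → match
4 → no match
5 → match
6 → match
7 → match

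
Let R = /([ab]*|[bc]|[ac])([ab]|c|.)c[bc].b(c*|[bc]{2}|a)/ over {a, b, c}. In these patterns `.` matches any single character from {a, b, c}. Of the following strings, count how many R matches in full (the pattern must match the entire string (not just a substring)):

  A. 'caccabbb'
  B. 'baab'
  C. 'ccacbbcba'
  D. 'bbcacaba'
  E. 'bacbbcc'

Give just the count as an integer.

1

A → match
B → no match
C → no match
D → no match
E → no match
Total matched: 1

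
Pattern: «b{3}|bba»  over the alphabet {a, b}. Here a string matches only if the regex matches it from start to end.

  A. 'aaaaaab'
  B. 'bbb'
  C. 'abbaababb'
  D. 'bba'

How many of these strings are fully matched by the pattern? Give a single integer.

2

A → no match
B → match
C → no match
D → match
Total matched: 2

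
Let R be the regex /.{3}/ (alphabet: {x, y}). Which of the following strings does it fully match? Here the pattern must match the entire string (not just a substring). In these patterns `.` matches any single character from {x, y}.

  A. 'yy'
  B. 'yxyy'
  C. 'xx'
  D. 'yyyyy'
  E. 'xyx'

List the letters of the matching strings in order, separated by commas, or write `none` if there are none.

A → no match
B → no match
C → no match
D → no match
E → match

E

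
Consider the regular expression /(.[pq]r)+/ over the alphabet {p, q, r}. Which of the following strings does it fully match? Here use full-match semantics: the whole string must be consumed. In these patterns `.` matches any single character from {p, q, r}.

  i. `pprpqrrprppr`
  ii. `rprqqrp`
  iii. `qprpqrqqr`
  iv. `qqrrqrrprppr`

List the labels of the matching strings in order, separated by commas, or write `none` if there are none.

i → match
ii → no match — must end with `r`
iii → match
iv → match

i, iii, iv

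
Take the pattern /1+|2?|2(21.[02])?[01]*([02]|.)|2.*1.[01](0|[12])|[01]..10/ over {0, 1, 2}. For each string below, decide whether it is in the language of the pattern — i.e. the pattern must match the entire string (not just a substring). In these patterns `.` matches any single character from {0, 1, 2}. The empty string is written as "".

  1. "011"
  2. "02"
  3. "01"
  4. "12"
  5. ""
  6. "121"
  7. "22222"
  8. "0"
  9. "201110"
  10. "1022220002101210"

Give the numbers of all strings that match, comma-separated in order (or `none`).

1 → no match
2 → no match
3 → no match
4 → no match
5 → match
6 → no match
7 → no match
8 → no match
9 → match
10 → no match

5, 9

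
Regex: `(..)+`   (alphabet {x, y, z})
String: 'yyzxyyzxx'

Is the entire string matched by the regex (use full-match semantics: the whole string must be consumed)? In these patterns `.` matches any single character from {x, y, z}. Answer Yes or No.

No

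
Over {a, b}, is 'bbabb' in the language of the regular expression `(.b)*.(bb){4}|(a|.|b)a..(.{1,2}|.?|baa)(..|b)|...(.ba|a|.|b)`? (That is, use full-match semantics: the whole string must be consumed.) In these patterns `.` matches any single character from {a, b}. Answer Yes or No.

No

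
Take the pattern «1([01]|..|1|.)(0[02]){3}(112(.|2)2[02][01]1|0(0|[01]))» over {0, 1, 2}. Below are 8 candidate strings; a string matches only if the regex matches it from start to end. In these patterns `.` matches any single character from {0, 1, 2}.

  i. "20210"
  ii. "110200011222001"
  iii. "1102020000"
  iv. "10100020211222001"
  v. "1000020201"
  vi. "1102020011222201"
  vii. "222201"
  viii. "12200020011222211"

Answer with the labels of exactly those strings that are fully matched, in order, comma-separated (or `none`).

iii, iv, v, vi, viii

i. "20210" → no match — must start with "1"
ii → no match
iii. "1102020000" → match
iv → match
v. "1000020201" → match
vi → match
vii. "222201" → no match — must start with "1"
viii → match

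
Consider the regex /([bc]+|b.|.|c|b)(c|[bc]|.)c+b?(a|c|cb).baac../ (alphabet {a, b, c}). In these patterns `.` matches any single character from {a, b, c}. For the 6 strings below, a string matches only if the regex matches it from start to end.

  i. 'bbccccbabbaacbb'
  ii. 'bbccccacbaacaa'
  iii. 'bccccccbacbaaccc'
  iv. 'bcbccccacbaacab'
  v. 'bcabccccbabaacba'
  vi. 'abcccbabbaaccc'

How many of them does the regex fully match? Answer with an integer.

5

i → match
ii → match
iii → match
iv → match
v → no match
vi → match
Total matched: 5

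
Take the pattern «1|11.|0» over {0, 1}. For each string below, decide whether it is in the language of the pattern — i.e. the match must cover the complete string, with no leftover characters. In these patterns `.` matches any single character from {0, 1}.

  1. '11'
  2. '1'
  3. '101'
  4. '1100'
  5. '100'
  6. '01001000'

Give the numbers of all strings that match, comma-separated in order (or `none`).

1 → no match
2 → match
3 → no match
4 → no match
5 → no match
6 → no match

2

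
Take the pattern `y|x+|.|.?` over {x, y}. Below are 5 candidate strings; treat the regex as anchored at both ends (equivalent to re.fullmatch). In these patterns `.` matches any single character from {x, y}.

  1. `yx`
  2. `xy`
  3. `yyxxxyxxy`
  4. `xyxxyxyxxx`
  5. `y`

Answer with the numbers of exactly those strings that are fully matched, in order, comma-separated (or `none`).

5

1 → no match
2 → no match
3 → no match
4 → no match
5 → match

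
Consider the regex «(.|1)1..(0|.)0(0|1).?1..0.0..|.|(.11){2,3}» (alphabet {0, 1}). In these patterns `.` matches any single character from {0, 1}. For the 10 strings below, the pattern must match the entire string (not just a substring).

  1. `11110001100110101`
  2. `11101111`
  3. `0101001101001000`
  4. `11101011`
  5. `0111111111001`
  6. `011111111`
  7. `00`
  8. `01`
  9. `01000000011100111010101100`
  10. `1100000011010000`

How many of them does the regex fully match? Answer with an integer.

1

1 → no match
2 → no match
3 → no match
4 → no match
5 → no match
6 → match
7 → no match
8 → no match
9 → no match
10 → no match
Total matched: 1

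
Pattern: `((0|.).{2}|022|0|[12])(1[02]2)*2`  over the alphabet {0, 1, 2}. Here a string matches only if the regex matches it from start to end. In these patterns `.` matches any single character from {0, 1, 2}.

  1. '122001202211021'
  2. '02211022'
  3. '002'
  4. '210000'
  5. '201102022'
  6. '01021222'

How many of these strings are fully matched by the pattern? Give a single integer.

1 → no match — must end with '2'
2. '02211022' → no match
3. '002' → no match
4. '210000' → no match — must end with '2'
5. '201102022' → no match
6. '01021222' → match
Total matched: 1

1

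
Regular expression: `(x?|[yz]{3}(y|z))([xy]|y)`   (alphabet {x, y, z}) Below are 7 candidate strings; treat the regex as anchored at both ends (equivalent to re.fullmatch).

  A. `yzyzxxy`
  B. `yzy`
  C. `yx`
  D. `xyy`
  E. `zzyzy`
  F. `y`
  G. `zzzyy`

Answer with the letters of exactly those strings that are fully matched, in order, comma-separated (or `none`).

E, F, G

A → no match
B → no match
C → no match
D → no match
E → match
F → match
G → match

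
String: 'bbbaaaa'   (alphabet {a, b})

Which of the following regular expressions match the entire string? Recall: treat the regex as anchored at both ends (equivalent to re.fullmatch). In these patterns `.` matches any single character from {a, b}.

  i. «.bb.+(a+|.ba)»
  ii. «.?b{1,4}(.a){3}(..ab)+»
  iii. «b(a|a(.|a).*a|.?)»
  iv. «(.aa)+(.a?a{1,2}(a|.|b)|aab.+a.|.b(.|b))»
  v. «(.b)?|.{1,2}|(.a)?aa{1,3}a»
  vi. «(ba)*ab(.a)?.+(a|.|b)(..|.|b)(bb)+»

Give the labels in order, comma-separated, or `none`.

i → match
ii → no match — must end with 'ab'
iii → no match
iv → no match
v → no match
vi → no match — must end with 'bb'

i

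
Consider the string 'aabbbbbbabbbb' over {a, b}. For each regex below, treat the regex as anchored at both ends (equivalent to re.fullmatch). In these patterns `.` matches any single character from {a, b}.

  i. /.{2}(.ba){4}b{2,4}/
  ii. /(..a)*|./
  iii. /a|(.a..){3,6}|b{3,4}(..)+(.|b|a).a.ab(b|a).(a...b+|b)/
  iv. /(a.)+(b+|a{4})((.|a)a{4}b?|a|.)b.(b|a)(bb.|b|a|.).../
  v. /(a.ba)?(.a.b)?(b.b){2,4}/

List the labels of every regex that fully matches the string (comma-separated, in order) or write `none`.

i → no match
ii → no match
iii → no match
iv → match
v → match

iv, v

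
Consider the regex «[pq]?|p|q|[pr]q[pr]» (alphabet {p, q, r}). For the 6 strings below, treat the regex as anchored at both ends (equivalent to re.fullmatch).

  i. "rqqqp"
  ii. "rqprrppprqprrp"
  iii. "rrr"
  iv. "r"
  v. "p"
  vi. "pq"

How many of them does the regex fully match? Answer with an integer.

i → no match
ii → no match
iii → no match
iv → no match
v → match
vi → no match
Total matched: 1

1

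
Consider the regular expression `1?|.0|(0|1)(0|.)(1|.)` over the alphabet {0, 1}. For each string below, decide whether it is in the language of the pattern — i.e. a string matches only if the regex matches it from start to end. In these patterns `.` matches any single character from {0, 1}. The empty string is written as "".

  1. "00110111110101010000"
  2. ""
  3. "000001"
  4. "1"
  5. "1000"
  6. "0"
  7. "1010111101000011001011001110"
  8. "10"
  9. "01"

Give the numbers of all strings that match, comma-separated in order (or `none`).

1 → no match
2. "" → match
3. "000001" → no match
4. "1" → match
5. "1000" → no match
6. "0" → no match
7 → no match
8. "10" → match
9. "01" → no match

2, 4, 8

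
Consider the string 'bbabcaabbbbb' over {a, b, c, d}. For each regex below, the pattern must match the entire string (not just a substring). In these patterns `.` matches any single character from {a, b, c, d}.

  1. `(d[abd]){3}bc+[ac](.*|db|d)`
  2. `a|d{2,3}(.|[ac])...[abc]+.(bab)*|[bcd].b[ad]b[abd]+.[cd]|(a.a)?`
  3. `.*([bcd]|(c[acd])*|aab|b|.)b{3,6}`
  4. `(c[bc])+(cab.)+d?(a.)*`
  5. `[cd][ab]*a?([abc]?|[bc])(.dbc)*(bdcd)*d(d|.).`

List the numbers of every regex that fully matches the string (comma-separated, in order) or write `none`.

3

1 → no match — must start with 'd'
2 → no match
3 → match
4 → no match — must start with 'c'
5 → no match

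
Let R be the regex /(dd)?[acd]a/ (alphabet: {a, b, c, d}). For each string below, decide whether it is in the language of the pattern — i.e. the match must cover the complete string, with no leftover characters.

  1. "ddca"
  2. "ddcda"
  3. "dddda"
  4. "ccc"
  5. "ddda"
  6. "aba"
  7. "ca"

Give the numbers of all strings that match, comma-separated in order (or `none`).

1. "ddca" → match
2. "ddcda" → no match
3. "dddda" → no match
4. "ccc" → no match — must end with "a"
5. "ddda" → match
6. "aba" → no match
7. "ca" → match

1, 5, 7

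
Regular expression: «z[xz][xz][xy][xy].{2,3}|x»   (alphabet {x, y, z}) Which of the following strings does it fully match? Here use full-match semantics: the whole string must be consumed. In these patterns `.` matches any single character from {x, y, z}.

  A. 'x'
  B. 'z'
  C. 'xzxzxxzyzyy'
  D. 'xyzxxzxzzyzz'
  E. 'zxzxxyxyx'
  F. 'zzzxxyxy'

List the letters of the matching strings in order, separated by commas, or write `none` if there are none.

A, F

A → match
B → no match
C → no match
D → no match
E → no match
F → match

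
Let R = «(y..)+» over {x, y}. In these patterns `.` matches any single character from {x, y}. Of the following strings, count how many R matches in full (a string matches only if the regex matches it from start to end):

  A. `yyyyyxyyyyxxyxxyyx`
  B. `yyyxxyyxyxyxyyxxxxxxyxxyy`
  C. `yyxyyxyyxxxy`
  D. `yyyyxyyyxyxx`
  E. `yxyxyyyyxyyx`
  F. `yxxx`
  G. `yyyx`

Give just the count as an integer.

A → match
B → no match
C. `yyxyyxyyxxxy` → no match
D. `yyyyxyyyxyxx` → match
E. `yxyxyyyyxyyx` → no match
F. `yxxx` → no match
G. `yyyx` → no match
Total matched: 2

2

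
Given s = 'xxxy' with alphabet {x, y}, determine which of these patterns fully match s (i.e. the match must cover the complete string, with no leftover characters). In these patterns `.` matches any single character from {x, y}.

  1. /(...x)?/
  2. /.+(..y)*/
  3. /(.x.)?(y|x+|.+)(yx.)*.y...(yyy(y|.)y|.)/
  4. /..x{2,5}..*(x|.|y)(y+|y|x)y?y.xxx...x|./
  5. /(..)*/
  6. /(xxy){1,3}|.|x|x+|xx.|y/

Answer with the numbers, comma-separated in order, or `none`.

1 → no match
2 → match
3 → no match
4 → no match
5 → match
6 → no match

2, 5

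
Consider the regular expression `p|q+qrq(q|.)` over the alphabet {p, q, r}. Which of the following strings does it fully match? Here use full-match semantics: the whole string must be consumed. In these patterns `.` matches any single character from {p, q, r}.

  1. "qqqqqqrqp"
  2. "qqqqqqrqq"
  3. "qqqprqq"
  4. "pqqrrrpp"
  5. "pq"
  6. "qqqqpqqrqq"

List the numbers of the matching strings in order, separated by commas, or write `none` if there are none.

1, 2

1 → match
2 → match
3 → no match
4 → no match
5 → no match
6 → no match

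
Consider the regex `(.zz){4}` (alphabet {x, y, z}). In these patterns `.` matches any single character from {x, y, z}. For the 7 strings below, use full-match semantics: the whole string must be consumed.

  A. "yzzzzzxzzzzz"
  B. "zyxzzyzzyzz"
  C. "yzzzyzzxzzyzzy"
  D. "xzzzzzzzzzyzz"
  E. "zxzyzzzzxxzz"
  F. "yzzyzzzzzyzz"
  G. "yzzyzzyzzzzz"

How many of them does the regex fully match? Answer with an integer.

3

A. "yzzzzzxzzzzz" → match
B. "zyxzzyzzyzz" → no match
C → no match — must end with "zz"
D → no match
E. "zxzyzzzzxxzz" → no match
F. "yzzyzzzzzyzz" → match
G. "yzzyzzyzzzzz" → match
Total matched: 3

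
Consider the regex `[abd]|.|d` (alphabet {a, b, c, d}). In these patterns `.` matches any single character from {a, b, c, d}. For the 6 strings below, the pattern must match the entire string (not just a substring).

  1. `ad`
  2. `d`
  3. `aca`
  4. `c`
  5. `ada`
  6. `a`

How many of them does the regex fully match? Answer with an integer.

1 → no match
2 → match
3 → no match
4 → match
5 → no match
6 → match
Total matched: 3

3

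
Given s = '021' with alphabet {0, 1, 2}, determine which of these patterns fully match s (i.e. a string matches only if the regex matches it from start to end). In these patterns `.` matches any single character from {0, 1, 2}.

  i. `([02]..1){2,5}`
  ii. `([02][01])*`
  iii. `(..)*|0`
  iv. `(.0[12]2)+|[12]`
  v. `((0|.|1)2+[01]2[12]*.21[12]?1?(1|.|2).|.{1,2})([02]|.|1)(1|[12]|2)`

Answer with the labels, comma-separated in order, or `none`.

v

i → no match
ii → no match
iii → no match
iv → no match
v → match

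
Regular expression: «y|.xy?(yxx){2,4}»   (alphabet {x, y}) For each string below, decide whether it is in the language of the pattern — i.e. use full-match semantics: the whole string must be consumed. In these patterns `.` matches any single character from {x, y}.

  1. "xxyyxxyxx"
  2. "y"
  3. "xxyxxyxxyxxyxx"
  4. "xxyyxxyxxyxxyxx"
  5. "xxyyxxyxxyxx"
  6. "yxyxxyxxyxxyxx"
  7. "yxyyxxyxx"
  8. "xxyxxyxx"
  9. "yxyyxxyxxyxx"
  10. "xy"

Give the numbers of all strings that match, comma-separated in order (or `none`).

1. "xxyyxxyxx" → match
2. "y" → match
3 → match
4 → match
5. "xxyyxxyxxyxx" → match
6 → match
7. "yxyyxxyxx" → match
8. "xxyxxyxx" → match
9. "yxyyxxyxxyxx" → match
10. "xy" → no match

1, 2, 3, 4, 5, 6, 7, 8, 9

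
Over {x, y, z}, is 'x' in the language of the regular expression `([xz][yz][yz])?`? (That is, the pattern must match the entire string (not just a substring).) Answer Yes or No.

No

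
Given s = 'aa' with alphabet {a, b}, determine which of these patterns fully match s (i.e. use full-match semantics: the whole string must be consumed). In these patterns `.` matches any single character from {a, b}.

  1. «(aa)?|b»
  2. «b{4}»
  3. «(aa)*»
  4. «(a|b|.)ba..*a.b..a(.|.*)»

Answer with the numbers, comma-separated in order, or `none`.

1, 3

1 → match
2 → no match — must start with 'b'
3 → match
4 → no match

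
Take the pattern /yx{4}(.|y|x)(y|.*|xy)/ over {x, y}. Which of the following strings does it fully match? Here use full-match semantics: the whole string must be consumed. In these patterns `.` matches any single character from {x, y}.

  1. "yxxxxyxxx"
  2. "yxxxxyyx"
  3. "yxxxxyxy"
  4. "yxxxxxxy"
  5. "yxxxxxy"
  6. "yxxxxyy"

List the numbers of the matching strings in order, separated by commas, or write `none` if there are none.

1, 2, 3, 4, 5, 6

1. "yxxxxyxxx" → match
2. "yxxxxyyx" → match
3. "yxxxxyxy" → match
4. "yxxxxxxy" → match
5. "yxxxxxy" → match
6. "yxxxxyy" → match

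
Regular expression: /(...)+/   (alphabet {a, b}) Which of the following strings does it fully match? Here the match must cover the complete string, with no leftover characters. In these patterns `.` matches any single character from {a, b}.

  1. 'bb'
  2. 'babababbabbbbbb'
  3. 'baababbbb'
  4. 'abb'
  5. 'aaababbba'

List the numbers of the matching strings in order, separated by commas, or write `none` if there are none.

1. 'bb' → no match
2 → match
3. 'baababbbb' → match
4. 'abb' → match
5. 'aaababbba' → match

2, 3, 4, 5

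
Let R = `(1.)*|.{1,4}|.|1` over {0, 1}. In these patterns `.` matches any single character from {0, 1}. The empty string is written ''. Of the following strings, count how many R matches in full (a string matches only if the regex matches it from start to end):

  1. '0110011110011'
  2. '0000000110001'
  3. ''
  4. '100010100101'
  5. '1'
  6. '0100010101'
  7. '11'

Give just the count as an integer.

3

1 → no match
2 → no match
3 → match
4 → no match
5 → match
6 → no match
7 → match
Total matched: 3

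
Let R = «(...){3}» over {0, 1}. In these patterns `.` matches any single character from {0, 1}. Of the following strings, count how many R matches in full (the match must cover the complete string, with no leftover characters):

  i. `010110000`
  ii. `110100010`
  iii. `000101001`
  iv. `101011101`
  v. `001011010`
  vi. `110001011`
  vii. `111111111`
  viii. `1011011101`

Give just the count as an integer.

7

i → match
ii → match
iii → match
iv → match
v → match
vi → match
vii → match
viii → no match
Total matched: 7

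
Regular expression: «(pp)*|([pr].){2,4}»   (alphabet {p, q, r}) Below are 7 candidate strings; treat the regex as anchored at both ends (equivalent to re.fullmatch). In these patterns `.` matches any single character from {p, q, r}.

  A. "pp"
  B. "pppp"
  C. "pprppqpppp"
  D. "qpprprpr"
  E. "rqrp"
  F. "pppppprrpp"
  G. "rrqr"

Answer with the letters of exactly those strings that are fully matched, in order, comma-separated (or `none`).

A, B, E

A → match
B → match
C → no match
D → no match
E → match
F → no match
G → no match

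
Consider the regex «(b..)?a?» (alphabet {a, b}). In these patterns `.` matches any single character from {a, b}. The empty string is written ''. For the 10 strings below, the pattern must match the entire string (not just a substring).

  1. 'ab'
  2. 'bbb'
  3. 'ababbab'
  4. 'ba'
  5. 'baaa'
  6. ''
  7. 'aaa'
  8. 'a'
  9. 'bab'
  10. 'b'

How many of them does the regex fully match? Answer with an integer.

1 → no match
2 → match
3 → no match
4 → no match
5 → match
6 → match
7 → no match
8 → match
9 → match
10 → no match
Total matched: 5

5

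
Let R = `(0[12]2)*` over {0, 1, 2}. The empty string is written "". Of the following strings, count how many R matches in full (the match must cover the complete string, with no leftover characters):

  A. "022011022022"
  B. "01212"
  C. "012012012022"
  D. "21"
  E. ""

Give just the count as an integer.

A → no match
B → no match
C → match
D → no match
E → match
Total matched: 2

2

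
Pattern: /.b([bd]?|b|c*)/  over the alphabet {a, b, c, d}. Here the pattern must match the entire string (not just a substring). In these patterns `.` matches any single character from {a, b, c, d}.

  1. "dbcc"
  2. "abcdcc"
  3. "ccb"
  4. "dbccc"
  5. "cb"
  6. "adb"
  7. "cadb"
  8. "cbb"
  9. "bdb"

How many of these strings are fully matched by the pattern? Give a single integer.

1 → match
2 → no match
3 → no match
4 → match
5 → match
6 → no match
7 → no match
8 → match
9 → no match
Total matched: 4

4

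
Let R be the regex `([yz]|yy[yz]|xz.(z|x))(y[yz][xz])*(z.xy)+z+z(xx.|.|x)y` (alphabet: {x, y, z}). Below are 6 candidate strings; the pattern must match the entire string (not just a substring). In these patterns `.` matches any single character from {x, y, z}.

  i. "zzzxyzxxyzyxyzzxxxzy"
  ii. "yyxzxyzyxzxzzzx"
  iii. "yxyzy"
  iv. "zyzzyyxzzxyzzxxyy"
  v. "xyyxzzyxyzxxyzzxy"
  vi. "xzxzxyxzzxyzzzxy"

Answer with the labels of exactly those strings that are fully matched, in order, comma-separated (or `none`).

iv

i → no match
ii → no match — must end with "y"
iii → no match
iv → match
v → no match
vi → no match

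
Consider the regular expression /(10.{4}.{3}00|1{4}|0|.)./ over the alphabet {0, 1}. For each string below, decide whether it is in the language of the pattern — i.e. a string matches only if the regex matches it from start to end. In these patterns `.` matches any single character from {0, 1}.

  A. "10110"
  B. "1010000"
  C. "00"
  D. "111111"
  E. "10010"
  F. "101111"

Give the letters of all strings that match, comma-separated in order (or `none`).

C

A. "10110" → no match
B. "1010000" → no match
C. "00" → match
D. "111111" → no match
E. "10010" → no match
F. "101111" → no match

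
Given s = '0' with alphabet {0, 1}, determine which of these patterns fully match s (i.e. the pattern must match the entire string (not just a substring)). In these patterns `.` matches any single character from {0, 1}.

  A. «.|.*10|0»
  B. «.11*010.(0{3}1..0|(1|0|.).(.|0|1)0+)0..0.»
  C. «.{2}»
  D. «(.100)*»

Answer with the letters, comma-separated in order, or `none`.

A → match
B → no match
C → no match
D → no match

A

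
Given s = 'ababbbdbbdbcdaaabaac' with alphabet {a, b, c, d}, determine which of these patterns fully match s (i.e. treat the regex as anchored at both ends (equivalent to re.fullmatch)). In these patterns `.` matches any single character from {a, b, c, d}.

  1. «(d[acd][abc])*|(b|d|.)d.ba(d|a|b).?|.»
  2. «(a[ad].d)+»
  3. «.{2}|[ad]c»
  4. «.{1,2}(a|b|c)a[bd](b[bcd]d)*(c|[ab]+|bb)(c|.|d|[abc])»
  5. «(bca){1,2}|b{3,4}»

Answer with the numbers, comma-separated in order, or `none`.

1 → no match
2 → no match — must end with 'd'
3 → no match
4 → match
5 → no match

4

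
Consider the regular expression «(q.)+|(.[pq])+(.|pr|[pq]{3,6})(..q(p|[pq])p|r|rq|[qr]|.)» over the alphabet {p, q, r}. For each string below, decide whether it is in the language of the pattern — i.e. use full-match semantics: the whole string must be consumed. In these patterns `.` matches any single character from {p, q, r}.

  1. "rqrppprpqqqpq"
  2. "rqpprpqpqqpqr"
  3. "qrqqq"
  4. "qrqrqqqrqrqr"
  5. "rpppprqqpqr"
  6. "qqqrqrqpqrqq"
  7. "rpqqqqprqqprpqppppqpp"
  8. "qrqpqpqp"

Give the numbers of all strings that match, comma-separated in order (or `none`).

1, 2, 4, 6, 8

1 → match
2 → match
3. "qrqqq" → no match
4. "qrqrqqqrqrqr" → match
5. "rpppprqqpqr" → no match
6. "qqqrqrqpqrqq" → match
7 → no match
8. "qrqpqpqp" → match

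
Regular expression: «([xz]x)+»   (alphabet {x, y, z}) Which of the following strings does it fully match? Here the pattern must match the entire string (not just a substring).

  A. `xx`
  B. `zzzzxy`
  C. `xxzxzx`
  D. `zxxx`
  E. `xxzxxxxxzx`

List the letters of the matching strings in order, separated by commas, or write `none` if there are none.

A → match
B → no match — must end with `x`
C → match
D → match
E → match

A, C, D, E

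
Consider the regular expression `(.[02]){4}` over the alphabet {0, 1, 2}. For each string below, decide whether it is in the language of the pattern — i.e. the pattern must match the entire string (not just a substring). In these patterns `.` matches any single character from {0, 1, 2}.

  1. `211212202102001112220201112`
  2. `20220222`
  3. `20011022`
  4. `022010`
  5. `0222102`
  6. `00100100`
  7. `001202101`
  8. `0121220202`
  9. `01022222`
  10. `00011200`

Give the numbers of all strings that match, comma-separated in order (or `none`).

2

1 → no match
2. `20220222` → match
3. `20011022` → no match
4. `022010` → no match
5. `0222102` → no match
6. `00100100` → no match
7. `001202101` → no match
8. `0121220202` → no match
9. `01022222` → no match
10. `00011200` → no match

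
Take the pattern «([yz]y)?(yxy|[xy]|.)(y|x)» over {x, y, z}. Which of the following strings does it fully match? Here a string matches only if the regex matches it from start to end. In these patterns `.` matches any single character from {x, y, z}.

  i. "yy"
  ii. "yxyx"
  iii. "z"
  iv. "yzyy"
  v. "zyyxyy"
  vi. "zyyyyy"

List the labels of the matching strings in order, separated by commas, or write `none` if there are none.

i, ii, v

i → match
ii → match
iii → no match
iv → no match
v → match
vi → no match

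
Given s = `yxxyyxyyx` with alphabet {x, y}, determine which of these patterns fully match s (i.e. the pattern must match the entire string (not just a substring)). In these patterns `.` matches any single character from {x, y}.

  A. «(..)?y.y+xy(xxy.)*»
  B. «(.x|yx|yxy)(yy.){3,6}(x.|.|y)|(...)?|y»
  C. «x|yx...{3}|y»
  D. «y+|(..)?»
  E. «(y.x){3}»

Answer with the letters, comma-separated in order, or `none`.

A → no match
B → no match
C → no match
D → no match
E → match

E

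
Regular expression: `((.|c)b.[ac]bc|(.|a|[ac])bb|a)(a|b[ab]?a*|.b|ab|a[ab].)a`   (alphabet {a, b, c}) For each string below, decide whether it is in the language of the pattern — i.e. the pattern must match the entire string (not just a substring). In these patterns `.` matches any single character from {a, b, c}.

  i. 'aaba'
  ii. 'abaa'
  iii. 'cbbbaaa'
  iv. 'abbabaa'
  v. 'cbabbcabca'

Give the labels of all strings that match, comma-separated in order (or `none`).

i, ii, iii, iv

i → match
ii → match
iii → match
iv → match
v → no match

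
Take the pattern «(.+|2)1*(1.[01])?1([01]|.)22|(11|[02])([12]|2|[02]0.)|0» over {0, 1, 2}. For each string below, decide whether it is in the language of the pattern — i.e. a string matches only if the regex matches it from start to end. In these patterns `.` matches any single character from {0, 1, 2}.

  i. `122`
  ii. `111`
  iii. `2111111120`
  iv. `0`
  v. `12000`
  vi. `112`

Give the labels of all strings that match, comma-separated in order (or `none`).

i. `122` → no match
ii. `111` → match
iii. `2111111120` → no match
iv. `0` → match
v. `12000` → no match
vi. `112` → match

ii, iv, vi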